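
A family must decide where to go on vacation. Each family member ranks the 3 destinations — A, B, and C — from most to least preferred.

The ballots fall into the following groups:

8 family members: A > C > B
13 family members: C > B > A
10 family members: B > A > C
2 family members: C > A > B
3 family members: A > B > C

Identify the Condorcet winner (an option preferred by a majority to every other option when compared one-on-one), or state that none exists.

None — there is no Condorcet winner

Head-to-head results (36 voters total):
A vs B: B wins 23–13.
A vs C: A wins 21–15.
B vs C: C wins 23–13.
No candidate beats all others: A beats C beats B beats A, a majority cycle.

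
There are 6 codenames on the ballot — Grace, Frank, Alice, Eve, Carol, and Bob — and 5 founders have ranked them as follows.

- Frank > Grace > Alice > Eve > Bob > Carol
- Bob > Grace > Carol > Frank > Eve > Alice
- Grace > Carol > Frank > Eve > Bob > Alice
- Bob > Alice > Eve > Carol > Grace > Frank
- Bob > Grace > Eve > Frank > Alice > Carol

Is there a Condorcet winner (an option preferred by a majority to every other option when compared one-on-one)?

Head-to-head results (5 voters total):
Grace vs Frank: Grace wins 4–1.
Grace vs Alice: Grace wins 4–1.
Grace vs Eve: Grace wins 4–1.
Grace vs Carol: Grace wins 4–1.
Grace vs Bob: Bob wins 3–2.
Frank vs Alice: Frank wins 4–1.
Frank vs Eve: Frank wins 3–2.
Frank vs Carol: Carol wins 3–2.
Frank vs Bob: Bob wins 3–2.
Alice vs Eve: Eve wins 3–2.
Alice vs Carol: Alice wins 3–2.
Alice vs Bob: Bob wins 4–1.
Eve vs Carol: Eve wins 3–2.
Eve vs Bob: Bob wins 3–2.
Carol vs Bob: Bob wins 4–1.
Bob beats each rival — Grace (3–2), Frank (3–2), Alice (4–1), Eve (3–2), Carol (4–1) — so Bob is the Condorcet winner.

Yes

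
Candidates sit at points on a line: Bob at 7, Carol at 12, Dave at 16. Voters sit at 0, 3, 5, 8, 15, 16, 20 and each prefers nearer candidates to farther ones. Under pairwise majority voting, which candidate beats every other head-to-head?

With single-peaked preferences on a line, the Condorcet winner is the candidate closest to the median voter.
The median voter (position 8) is closest to Bob at 7.
Check: Bob vs Dave — voters closer to Bob: 4 of 7.

Bob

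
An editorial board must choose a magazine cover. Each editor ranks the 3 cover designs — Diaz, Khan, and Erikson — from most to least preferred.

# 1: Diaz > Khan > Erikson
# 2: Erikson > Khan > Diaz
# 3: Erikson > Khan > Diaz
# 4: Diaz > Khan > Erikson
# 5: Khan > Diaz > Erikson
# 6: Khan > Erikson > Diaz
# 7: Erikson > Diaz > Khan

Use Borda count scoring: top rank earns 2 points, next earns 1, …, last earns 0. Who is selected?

Borda scores:
  Diaz: 2 + 0 + 0 + 2 + 1 + 0 + 1 = 6
  Khan: 1 + 1 + 1 + 1 + 2 + 2 + 0 = 8
  Erikson: 0 + 2 + 2 + 0 + 0 + 1 + 2 = 7
Khan has the highest total.

Khan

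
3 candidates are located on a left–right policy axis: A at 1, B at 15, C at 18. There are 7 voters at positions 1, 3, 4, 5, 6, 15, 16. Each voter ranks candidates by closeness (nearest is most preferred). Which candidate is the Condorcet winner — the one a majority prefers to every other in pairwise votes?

With single-peaked preferences on a line, the Condorcet winner is the candidate closest to the median voter.
The median voter (position 5) is closest to A at 1.
Check: A vs B — voters closer to A: 5 of 7.

A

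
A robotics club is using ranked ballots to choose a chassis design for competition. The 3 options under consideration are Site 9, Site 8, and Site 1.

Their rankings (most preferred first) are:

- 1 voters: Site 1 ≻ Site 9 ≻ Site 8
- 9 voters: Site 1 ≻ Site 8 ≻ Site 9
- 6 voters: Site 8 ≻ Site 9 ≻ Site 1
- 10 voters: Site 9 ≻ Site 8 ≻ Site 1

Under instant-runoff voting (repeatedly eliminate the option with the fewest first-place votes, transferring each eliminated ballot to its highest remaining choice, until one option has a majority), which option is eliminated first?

Round 1: Site 9 10, Site 1 10, Site 8 6. Site 8 has the fewest and is eliminated.
Round 2: Site 9 16, Site 1 10. Site 9 has a majority.

Site 8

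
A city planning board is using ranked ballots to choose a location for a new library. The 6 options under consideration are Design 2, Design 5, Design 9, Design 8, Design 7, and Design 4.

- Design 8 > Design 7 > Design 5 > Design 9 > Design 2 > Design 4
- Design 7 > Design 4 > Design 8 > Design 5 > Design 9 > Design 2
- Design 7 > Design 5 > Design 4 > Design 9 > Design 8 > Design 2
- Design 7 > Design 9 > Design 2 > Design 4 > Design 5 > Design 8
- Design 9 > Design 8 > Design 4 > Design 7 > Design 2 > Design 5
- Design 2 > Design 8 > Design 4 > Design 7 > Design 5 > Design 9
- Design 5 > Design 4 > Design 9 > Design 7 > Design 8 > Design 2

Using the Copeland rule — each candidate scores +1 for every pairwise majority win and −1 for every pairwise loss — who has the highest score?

Design 7

Pairwise results:
  Design 2 vs Design 5: Design 5 wins 4–3.
  Design 2 vs Design 9: Design 9 wins 6–1.
  Design 2 vs Design 8: Design 8 wins 5–2.
  Design 2 vs Design 7: Design 7 wins 6–1.
  Design 2 vs Design 4: Design 4 wins 4–3.
  Design 5 vs Design 9: Design 5 wins 5–2.
  Design 5 vs Design 8: Design 8 wins 4–3.
  Design 5 vs Design 7: Design 7 wins 6–1.
  Design 5 vs Design 4: Design 4 wins 4–3.
  Design 9 vs Design 8: Design 9 wins 4–3.
  Design 9 vs Design 7: Design 7 wins 5–2.
  Design 9 vs Design 4: Design 4 wins 4–3.
  Design 8 vs Design 7: Design 7 wins 4–3.
  Design 8 vs Design 4: Design 4 wins 4–3.
  Design 7 vs Design 4: Design 7 wins 4–3.
Copeland scores (wins − losses):
  Design 2: 0 − 5 = -5
  Design 5: 2 − 3 = -1
  Design 9: 2 − 3 = -1
  Design 8: 2 − 3 = -1
  Design 7: 5 − 0 = 5
  Design 4: 4 − 1 = 3
Design 7 has the best Copeland score.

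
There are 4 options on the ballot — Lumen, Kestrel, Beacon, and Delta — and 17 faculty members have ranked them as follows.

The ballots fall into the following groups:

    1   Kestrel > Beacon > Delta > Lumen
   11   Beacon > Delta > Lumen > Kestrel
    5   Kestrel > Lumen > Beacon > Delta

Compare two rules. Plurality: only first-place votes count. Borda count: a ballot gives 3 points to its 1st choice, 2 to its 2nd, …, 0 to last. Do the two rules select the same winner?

Plurality first-place counts: Lumen 0, Kestrel 6, Beacon 11, Delta 0 → Beacon.
Borda totals: Lumen 21, Kestrel 18, Beacon 40, Delta 23 → Beacon.
The two rules agree on Beacon.

Yes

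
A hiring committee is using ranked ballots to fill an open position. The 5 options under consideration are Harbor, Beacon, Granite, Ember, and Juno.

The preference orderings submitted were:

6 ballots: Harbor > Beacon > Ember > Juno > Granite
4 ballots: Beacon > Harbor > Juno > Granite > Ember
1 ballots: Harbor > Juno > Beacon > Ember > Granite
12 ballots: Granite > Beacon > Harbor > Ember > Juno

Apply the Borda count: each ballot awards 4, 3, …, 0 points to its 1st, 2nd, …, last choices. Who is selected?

Borda scores:
  Harbor: 6·4 + 4·3 + 4 + 12·2 = 64
  Beacon: 6·3 + 4·4 + 2 + 12·3 = 72
  Granite: 6·0 + 4·1 + 0 + 12·4 = 52
  Ember: 6·2 + 4·0 + 1 + 12·1 = 25
  Juno: 6·1 + 4·2 + 3 + 12·0 = 17
Beacon has the highest total.

Beacon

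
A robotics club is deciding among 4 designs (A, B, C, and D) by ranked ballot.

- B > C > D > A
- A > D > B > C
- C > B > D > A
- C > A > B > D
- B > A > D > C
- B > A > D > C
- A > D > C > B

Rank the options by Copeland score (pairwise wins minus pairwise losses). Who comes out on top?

Pairwise results:
  A vs B: B wins 4–3.
  A vs C: A wins 4–3.
  A vs D: A wins 5–2.
  B vs C: B wins 4–3.
  B vs D: B wins 5–2.
  C vs D: D wins 4–3.
Copeland scores (wins − losses):
  A: 2 − 1 = 1
  B: 3 − 0 = 3
  C: 0 − 3 = -3
  D: 1 − 2 = -1
B has the best Copeland score.

B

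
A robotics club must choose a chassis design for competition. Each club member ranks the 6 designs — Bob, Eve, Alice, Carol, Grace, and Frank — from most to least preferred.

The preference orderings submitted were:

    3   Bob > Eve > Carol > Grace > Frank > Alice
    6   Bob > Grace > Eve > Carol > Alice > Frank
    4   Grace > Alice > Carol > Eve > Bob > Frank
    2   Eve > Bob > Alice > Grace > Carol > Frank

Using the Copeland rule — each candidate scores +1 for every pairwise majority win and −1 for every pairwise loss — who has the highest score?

Pairwise results:
  Bob vs Eve: Bob wins 9–6.
  Bob vs Alice: Bob wins 11–4.
  Bob vs Carol: Bob wins 11–4.
  Bob vs Grace: Bob wins 11–4.
  Bob vs Frank: Bob wins 15–0.
  Eve vs Alice: Eve wins 11–4.
  Eve vs Carol: Eve wins 11–4.
  Eve vs Grace: Grace wins 10–5.
  Eve vs Frank: Eve wins 15–0.
  Alice vs Carol: Carol wins 9–6.
  Alice vs Grace: Grace wins 13–2.
  Alice vs Frank: Alice wins 12–3.
  Carol vs Grace: Grace wins 12–3.
  Carol vs Frank: Carol wins 15–0.
  Grace vs Frank: Grace wins 15–0.
Copeland scores (wins − losses):
  Bob: 5 − 0 = 5
  Eve: 3 − 2 = 1
  Alice: 1 − 4 = -3
  Carol: 2 − 3 = -1
  Grace: 4 − 1 = 3
  Frank: 0 − 5 = -5
Bob has the best Copeland score.

Bob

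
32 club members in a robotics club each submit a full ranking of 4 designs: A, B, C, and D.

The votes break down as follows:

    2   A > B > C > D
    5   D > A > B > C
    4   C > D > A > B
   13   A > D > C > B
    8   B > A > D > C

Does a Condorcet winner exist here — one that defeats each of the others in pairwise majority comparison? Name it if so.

Head-to-head results (32 voters total):
A vs B: A wins 24–8.
A vs C: A wins 28–4.
A vs D: A wins 23–9.
B vs C: C wins 17–15.
B vs D: D wins 22–10.
C vs D: D wins 26–6.
A beats each rival — B (24–8), C (28–4), D (23–9) — so A is the Condorcet winner.

A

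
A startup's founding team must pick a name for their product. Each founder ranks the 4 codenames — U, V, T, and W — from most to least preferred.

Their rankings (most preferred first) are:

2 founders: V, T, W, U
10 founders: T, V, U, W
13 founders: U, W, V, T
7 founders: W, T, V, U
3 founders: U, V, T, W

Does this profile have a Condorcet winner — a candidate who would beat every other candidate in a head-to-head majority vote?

Head-to-head results (35 voters total):
U vs V: V wins 19–16.
U vs T: T wins 19–16.
U vs W: U wins 26–9.
V vs T: V wins 18–17.
V vs W: W wins 20–15.
T vs W: W wins 20–15.
No candidate beats all others: U beats W beats V beats U, a majority cycle.

No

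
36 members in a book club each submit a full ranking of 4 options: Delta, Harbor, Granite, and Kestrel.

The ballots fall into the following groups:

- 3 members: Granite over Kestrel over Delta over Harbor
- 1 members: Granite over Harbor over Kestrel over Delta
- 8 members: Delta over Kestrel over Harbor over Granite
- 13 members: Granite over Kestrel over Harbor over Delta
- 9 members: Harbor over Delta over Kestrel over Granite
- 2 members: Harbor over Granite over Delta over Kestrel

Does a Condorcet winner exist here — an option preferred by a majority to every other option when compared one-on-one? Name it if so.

Head-to-head results (36 voters total):
Delta vs Harbor: Harbor wins 25–11.
Delta vs Granite: Granite wins 19–17.
Delta vs Kestrel: Delta wins 19–17.
Harbor vs Granite: Harbor wins 19–17.
Harbor vs Kestrel: Kestrel wins 24–12.
Granite vs Kestrel: Granite wins 19–17.
No candidate beats all others: Delta beats Kestrel beats Harbor beats Delta, a majority cycle.

There is no Condorcet winner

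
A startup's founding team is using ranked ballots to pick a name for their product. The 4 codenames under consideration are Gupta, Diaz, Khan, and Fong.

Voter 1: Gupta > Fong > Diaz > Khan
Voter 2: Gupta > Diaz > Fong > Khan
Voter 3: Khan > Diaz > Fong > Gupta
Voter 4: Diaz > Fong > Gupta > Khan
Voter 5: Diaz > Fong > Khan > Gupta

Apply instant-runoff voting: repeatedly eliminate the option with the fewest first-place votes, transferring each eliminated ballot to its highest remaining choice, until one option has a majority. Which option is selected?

Round 1: Gupta 2, Diaz 2, Khan 1, Fong 0. Fong has the fewest and is eliminated.
Round 2: Gupta 2, Diaz 2, Khan 1. Khan has the fewest and is eliminated.
Round 3: Diaz 3, Gupta 2. Diaz has a majority.

Diaz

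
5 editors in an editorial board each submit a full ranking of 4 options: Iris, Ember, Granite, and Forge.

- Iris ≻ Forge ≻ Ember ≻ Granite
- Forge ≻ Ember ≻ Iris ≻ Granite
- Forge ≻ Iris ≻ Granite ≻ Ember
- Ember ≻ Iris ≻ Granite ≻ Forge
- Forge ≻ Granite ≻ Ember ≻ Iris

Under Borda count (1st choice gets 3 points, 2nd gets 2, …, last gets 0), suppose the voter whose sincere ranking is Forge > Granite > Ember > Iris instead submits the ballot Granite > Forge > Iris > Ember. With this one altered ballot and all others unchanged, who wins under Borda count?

Forge

Borda totals with the altered ballot: Iris 9, Ember 6, Granite 5, Forge 10.
The winner is unchanged: still Forge.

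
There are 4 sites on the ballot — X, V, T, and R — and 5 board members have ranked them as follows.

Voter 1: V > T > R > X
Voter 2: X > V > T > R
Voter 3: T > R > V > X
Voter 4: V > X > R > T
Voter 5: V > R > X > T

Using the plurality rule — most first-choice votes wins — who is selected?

V

First-place vote totals:
  X: 1
  V: 3
  T: 1
  R: 0
V has the most first-place votes.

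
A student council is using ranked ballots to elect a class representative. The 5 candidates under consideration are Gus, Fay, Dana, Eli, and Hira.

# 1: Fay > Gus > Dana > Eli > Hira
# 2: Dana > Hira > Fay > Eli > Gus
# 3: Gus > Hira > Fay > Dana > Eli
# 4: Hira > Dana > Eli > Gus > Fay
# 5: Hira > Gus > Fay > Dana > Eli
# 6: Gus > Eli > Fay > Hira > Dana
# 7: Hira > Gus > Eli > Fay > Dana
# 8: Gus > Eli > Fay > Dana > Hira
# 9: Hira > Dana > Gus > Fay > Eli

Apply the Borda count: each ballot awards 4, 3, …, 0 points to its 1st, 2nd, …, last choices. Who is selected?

Gus

Borda scores:
  Gus: 3 + 0 + 4 + 1 + 3 + 4 + 3 + 4 + 2 = 24
  Fay: 4 + 2 + 2 + 0 + 2 + 2 + 1 + 2 + 1 = 16
  Dana: 2 + 4 + 1 + 3 + 1 + 0 + 0 + 1 + 3 = 15
  Eli: 1 + 1 + 0 + 2 + 0 + 3 + 2 + 3 + 0 = 12
  Hira: 0 + 3 + 3 + 4 + 4 + 1 + 4 + 0 + 4 = 23
Gus has the highest total.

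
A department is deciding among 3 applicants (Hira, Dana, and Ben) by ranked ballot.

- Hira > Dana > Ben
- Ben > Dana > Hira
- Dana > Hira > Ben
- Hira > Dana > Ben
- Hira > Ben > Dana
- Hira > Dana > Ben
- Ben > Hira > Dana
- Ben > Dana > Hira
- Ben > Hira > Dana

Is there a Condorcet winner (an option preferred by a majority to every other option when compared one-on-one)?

Yes

Head-to-head results (9 voters total):
Hira vs Dana: Hira wins 6–3.
Hira vs Ben: Hira wins 5–4.
Dana vs Ben: Ben wins 5–4.
Hira beats each rival — Dana (6–3), Ben (5–4) — so Hira is the Condorcet winner.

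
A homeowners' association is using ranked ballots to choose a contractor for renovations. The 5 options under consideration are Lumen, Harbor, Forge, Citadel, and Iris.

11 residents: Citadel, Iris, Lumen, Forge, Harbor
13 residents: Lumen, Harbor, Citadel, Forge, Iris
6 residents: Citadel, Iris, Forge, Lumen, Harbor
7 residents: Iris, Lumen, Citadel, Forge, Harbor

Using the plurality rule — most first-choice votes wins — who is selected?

First-place vote totals:
  Lumen: 13
  Harbor: 0
  Forge: 0
  Citadel: 17
  Iris: 7
Citadel has the most first-place votes.

Citadel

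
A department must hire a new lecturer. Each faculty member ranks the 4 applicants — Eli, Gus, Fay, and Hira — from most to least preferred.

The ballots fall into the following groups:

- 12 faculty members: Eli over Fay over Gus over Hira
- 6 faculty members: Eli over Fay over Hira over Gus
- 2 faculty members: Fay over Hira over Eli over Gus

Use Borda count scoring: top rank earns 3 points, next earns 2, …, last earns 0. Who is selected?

Eli

Borda scores:
  Eli: 12·3 + 6·3 + 2·1 = 56
  Gus: 12·1 + 6·0 + 2·0 = 12
  Fay: 12·2 + 6·2 + 2·3 = 42
  Hira: 12·0 + 6·1 + 2·2 = 10
Eli has the highest total.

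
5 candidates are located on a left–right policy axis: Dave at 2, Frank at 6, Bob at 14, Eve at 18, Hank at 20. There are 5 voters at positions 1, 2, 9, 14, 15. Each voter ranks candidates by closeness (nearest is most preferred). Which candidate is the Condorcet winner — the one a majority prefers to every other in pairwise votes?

With single-peaked preferences on a line, the Condorcet winner is the candidate closest to the median voter.
The median voter (position 9) is closest to Frank at 6.
Check: Frank vs Eve — voters closer to Frank: 3 of 5.

Frank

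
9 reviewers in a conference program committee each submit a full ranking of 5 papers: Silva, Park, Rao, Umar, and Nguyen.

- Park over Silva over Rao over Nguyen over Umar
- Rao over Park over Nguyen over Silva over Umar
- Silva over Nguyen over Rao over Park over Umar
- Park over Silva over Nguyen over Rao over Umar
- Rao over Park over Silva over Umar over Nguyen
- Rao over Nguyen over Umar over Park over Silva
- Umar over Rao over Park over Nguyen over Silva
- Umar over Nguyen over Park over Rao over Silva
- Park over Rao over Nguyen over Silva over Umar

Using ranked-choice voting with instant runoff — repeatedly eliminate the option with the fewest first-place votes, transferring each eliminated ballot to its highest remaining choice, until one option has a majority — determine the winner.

Rao

Round 1: Park 3, Rao 3, Umar 2, Silva 1, Nguyen 0. Nguyen has the fewest and is eliminated.
Round 2: Park 3, Rao 3, Umar 2, Silva 1. Silva has the fewest and is eliminated.
Round 3: Rao 4, Park 3, Umar 2. Umar has the fewest and is eliminated.
Round 4: Rao 5, Park 4. Rao has a majority.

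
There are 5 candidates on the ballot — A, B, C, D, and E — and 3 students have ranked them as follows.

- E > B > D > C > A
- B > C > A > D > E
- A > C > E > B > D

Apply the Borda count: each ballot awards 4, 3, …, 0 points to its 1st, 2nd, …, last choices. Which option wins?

B

Borda scores:
  A: 0 + 2 + 4 = 6
  B: 3 + 4 + 1 = 8
  C: 1 + 3 + 3 = 7
  D: 2 + 1 + 0 = 3
  E: 4 + 0 + 2 = 6
B has the highest total.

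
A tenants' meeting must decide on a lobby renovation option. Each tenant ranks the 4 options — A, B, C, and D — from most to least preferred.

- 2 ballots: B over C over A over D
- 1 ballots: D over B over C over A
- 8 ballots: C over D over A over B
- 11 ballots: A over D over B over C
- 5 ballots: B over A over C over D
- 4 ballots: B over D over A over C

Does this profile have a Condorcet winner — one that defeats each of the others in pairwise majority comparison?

Head-to-head results (31 voters total):
A vs B: A wins 19–12.
A vs C: A wins 20–11.
A vs D: A wins 18–13.
B vs C: B wins 23–8.
B vs D: D wins 20–11.
C vs D: D wins 16–15.
A beats each rival — B (19–12), C (20–11), D (18–13) — so A is the Condorcet winner.

Yes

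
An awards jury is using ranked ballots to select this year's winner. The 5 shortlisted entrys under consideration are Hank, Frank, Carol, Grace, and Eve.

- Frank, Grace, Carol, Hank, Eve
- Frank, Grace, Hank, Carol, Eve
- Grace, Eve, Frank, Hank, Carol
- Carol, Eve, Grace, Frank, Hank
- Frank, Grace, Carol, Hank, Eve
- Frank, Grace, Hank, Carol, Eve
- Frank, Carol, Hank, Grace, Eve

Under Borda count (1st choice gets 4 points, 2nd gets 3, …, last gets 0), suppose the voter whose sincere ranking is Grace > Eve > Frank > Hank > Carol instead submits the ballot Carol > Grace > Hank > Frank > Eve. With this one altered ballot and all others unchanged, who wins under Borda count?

Frank

Borda totals with the altered ballot: Hank 10, Frank 22, Carol 17, Grace 18, Eve 3.
The winner is unchanged: still Frank.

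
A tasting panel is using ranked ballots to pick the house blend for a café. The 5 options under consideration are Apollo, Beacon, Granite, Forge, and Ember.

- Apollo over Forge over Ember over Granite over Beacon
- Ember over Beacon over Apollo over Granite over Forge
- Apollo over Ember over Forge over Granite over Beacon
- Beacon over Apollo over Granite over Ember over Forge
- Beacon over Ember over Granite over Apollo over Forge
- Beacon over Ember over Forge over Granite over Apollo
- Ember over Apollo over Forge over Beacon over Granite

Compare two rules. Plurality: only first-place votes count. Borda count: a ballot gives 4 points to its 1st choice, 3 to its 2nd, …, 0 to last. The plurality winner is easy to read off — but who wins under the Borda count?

Ember

Plurality first-place counts: Apollo 2, Beacon 3, Granite 0, Forge 0, Ember 2 → Beacon.
Borda totals: Apollo 17, Beacon 16, Granite 8, Forge 9, Ember 20 → Ember.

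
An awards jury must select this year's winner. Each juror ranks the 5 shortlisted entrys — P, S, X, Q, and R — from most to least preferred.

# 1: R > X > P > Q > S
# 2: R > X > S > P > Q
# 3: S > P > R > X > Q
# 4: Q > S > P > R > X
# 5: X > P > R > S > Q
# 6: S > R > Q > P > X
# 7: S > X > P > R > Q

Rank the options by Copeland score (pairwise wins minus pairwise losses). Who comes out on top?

S

Pairwise results:
  P vs S: S wins 5–2.
  P vs X: X wins 4–3.
  P vs Q: P wins 5–2.
  P vs R: P wins 4–3.
  S vs X: S wins 4–3.
  S vs Q: S wins 5–2.
  S vs R: S wins 4–3.
  X vs Q: X wins 5–2.
  X vs R: R wins 5–2.
  Q vs R: R wins 6–1.
Copeland scores (wins − losses):
  P: 2 − 2 = 0
  S: 4 − 0 = 4
  X: 2 − 2 = 0
  Q: 0 − 4 = -4
  R: 2 − 2 = 0
S has the best Copeland score.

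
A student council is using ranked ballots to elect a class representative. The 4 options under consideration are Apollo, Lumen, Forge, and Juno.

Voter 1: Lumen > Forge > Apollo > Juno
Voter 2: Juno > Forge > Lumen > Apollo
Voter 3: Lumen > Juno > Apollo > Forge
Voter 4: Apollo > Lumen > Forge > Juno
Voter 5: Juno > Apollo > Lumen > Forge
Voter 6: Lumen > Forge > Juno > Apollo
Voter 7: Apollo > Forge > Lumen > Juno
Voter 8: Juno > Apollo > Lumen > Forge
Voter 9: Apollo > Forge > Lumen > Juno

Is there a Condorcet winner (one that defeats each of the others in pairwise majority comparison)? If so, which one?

Head-to-head results (9 voters total):
Apollo vs Lumen: Apollo wins 5–4.
Apollo vs Forge: Apollo wins 6–3.
Apollo vs Juno: Juno wins 5–4.
Lumen vs Forge: Lumen wins 6–3.
Lumen vs Juno: Lumen wins 6–3.
Forge vs Juno: Forge wins 5–4.
No candidate beats all others: Apollo beats Lumen beats Juno beats Apollo, a majority cycle.

There is no Condorcet winner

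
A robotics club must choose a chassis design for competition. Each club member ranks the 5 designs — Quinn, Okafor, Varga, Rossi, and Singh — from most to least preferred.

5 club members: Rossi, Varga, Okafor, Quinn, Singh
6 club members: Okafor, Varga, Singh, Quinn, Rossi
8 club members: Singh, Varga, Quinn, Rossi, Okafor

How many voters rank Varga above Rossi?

Ballots ranking Varga above Rossi: 6+8 = 14.
Ballots ranking Rossi above Varga: 5.
So 14 of 19 voters prefer Varga to Rossi.

14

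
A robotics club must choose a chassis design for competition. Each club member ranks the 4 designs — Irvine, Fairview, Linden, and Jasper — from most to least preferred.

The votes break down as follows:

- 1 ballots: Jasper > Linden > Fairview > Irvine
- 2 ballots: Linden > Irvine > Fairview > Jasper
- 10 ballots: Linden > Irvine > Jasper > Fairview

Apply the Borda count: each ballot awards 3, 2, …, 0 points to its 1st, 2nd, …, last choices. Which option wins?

Linden

Borda scores:
  Irvine: 0 + 2·2 + 10·2 = 24
  Fairview: 1 + 2·1 + 10·0 = 3
  Linden: 2 + 2·3 + 10·3 = 38
  Jasper: 3 + 2·0 + 10·1 = 13
Linden has the highest total.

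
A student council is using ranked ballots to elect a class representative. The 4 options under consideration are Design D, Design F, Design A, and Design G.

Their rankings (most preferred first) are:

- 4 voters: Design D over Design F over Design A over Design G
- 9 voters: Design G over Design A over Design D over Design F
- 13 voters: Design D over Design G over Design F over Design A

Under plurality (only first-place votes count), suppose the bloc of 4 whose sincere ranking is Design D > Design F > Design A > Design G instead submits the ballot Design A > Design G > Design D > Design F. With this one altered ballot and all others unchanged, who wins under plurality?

First-place totals with the altered ballot: Design D 13, Design F 0, Design A 4, Design G 9.
The winner is unchanged: still Design D.

Design D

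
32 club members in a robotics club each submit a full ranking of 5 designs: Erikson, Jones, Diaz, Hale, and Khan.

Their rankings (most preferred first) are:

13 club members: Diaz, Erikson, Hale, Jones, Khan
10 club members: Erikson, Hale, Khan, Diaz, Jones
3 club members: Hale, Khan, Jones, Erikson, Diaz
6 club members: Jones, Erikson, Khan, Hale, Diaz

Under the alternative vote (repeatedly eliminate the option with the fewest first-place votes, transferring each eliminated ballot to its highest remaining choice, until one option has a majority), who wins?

Round 1: Diaz 13, Erikson 10, Jones 6, Hale 3, Khan 0. Khan has the fewest and is eliminated.
Round 2: Diaz 13, Erikson 10, Jones 6, Hale 3. Hale has the fewest and is eliminated.
Round 3: Diaz 13, Erikson 10, Jones 9. Jones has the fewest and is eliminated.
Round 4: Erikson 19, Diaz 13. Erikson has a majority.

Erikson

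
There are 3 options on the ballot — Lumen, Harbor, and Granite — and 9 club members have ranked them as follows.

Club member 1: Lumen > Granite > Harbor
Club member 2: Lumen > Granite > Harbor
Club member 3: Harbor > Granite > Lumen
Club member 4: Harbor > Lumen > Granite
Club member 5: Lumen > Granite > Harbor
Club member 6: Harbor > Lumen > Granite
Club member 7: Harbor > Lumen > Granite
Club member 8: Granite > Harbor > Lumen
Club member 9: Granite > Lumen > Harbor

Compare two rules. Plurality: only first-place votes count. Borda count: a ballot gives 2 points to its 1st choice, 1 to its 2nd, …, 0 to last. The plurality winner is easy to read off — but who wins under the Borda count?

Lumen

Plurality first-place counts: Lumen 3, Harbor 4, Granite 2 → Harbor.
Borda totals: Lumen 10, Harbor 9, Granite 8 → Lumen.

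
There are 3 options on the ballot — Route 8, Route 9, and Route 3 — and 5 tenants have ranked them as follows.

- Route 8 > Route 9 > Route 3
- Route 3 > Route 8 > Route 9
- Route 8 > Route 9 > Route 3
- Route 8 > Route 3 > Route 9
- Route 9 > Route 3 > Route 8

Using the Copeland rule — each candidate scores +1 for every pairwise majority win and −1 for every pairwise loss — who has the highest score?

Pairwise results:
  Route 8 vs Route 9: Route 8 wins 4–1.
  Route 8 vs Route 3: Route 8 wins 3–2.
  Route 9 vs Route 3: Route 9 wins 3–2.
Copeland scores (wins − losses):
  Route 8: 2 − 0 = 2
  Route 9: 1 − 1 = 0
  Route 3: 0 − 2 = -2
Route 8 has the best Copeland score.

Route 8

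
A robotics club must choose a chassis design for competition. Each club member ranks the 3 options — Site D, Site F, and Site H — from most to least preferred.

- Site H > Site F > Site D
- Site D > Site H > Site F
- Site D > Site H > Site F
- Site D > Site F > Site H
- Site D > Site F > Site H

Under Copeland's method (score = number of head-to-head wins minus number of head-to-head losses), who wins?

Site D

Pairwise results:
  Site D vs Site F: Site D wins 4–1.
  Site D vs Site H: Site D wins 4–1.
  Site F vs Site H: Site H wins 3–2.
Copeland scores (wins − losses):
  Site D: 2 − 0 = 2
  Site F: 0 − 2 = -2
  Site H: 1 − 1 = 0
Site D has the best Copeland score.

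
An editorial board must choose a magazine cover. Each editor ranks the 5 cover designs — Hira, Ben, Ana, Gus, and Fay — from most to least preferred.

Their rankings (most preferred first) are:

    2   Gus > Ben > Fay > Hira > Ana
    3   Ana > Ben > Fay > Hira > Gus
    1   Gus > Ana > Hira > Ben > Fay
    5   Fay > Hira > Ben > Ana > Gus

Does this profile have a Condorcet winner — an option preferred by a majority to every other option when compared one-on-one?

No

Head-to-head results (11 voters total):
Hira vs Ben: Hira wins 6–5.
Hira vs Ana: Hira wins 7–4.
Hira vs Gus: Hira wins 8–3.
Hira vs Fay: Fay wins 10–1.
Ben vs Ana: Ben wins 7–4.
Ben vs Gus: Ben wins 8–3.
Ben vs Fay: Ben wins 6–5.
Ana vs Gus: Ana wins 8–3.
Ana vs Fay: Fay wins 7–4.
Gus vs Fay: Fay wins 8–3.
No candidate beats all others: Hira beats Ben beats Fay beats Hira, a majority cycle.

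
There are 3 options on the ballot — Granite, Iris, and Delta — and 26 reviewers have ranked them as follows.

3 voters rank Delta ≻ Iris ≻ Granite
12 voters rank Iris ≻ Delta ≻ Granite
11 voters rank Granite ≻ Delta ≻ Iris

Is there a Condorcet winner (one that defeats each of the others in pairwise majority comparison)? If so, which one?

Delta

Head-to-head results (26 voters total):
Granite vs Iris: Iris wins 15–11.
Granite vs Delta: Delta wins 15–11.
Iris vs Delta: Delta wins 14–12.
Delta beats each rival — Granite (15–11), Iris (14–12) — so Delta is the Condorcet winner.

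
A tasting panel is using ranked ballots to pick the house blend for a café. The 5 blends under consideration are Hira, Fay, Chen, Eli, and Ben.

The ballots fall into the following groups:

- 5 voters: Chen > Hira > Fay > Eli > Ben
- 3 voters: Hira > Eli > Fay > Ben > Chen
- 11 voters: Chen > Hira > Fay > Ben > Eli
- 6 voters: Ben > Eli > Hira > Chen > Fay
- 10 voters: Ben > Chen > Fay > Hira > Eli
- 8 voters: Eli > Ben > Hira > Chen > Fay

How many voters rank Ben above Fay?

Ballots ranking Ben above Fay: 6+10+8 = 24.
Ballots ranking Fay above Ben: 5+3+11 = 19.
So 24 of 43 voters prefer Ben to Fay.

24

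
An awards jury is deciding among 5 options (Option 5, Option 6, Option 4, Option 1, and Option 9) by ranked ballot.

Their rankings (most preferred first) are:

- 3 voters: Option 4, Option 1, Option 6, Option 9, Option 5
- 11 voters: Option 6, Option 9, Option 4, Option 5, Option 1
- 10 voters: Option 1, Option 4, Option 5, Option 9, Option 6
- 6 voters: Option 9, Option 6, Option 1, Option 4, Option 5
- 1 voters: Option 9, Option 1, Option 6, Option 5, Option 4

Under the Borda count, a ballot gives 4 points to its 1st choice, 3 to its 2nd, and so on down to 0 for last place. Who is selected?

Borda scores:
  Option 5: 3·0 + 11·1 + 10·2 + 6·0 + 1 = 32
  Option 6: 3·2 + 11·4 + 10·0 + 6·3 + 2 = 70
  Option 4: 3·4 + 11·2 + 10·3 + 6·1 + 0 = 70
  Option 1: 3·3 + 11·0 + 10·4 + 6·2 + 3 = 64
  Option 9: 3·1 + 11·3 + 10·1 + 6·4 + 4 = 74
Option 9 has the highest total.

Option 9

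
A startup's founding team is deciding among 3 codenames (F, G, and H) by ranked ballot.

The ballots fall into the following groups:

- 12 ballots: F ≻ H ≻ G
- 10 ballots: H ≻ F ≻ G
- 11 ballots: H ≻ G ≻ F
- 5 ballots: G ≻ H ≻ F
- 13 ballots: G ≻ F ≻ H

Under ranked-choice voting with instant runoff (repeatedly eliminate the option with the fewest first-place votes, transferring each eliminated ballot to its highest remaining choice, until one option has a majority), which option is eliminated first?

F

Round 1: H 21, G 18, F 12. F has the fewest and is eliminated.
Round 2: H 33, G 18. H has a majority.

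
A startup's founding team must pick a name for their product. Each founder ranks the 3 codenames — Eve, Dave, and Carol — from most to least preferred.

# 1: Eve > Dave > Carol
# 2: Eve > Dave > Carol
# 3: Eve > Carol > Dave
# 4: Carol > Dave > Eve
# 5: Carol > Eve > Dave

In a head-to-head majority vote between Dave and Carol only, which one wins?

Carol

Ballots ranking Dave above Carol: 2.
Ballots ranking Carol above Dave: 3.
Carol wins the head-to-head, 3–2.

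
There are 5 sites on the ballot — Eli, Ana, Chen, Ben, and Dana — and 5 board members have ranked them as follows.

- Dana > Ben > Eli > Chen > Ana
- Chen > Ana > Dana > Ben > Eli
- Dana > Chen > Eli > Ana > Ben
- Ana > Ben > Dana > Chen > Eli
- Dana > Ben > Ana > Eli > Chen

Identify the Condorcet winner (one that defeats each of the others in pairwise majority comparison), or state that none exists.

Dana

Head-to-head results (5 voters total):
Eli vs Ana: Ana wins 3–2.
Eli vs Chen: Chen wins 3–2.
Eli vs Ben: Ben wins 4–1.
Eli vs Dana: Dana wins 5–0.
Ana vs Chen: Chen wins 3–2.
Ana vs Ben: Ana wins 3–2.
Ana vs Dana: Dana wins 3–2.
Chen vs Ben: Ben wins 3–2.
Chen vs Dana: Dana wins 4–1.
Ben vs Dana: Dana wins 4–1.
Dana beats each rival — Eli (5–0), Ana (3–2), Chen (4–1), Ben (4–1) — so Dana is the Condorcet winner.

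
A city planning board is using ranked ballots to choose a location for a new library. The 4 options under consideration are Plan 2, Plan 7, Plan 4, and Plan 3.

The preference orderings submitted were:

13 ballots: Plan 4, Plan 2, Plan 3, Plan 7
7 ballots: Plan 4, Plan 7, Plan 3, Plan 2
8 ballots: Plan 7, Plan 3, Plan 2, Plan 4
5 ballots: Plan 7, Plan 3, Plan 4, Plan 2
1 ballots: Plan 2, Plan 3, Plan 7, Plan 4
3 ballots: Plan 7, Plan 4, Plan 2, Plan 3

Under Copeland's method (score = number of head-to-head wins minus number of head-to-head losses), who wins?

Plan 4

Pairwise results:
  Plan 2 vs Plan 7: Plan 7 wins 23–14.
  Plan 2 vs Plan 4: Plan 4 wins 28–9.
  Plan 2 vs Plan 3: Plan 3 wins 20–17.
  Plan 7 vs Plan 4: Plan 4 wins 20–17.
  Plan 7 vs Plan 3: Plan 7 wins 23–14.
  Plan 4 vs Plan 3: Plan 4 wins 23–14.
Copeland scores (wins − losses):
  Plan 2: 0 − 3 = -3
  Plan 7: 2 − 1 = 1
  Plan 4: 3 − 0 = 3
  Plan 3: 1 − 2 = -1
Plan 4 has the best Copeland score.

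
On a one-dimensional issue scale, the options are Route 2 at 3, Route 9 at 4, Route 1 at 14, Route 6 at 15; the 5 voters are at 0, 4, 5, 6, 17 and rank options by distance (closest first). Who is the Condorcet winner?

Route 9

With single-peaked preferences on a line, the Condorcet winner is the candidate closest to the median voter.
The median voter (position 5) is closest to Route 9 at 4.
Check: Route 9 vs Route 6 — voters closer to Route 9: 4 of 5.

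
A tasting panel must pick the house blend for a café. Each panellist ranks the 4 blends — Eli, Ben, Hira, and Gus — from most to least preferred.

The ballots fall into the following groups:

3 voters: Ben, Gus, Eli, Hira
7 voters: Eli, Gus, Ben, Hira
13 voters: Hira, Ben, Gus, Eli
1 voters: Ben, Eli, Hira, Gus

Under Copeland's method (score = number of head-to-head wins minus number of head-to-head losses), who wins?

Pairwise results:
  Eli vs Ben: Ben wins 17–7.
  Eli vs Hira: Hira wins 13–11.
  Eli vs Gus: Gus wins 16–8.
  Ben vs Hira: Hira wins 13–11.
  Ben vs Gus: Ben wins 17–7.
  Hira vs Gus: Hira wins 14–10.
Copeland scores (wins − losses):
  Eli: 0 − 3 = -3
  Ben: 2 − 1 = 1
  Hira: 3 − 0 = 3
  Gus: 1 − 2 = -1
Hira has the best Copeland score.

Hira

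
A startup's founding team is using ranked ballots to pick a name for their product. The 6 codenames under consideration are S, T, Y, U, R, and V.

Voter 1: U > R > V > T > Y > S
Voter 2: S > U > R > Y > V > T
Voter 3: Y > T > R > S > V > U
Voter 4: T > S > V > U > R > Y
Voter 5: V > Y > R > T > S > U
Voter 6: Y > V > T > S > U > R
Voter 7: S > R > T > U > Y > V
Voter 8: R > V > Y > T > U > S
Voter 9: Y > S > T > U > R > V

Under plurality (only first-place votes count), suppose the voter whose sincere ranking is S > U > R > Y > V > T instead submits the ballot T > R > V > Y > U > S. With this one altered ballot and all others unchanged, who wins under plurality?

Y

First-place totals with the altered ballot: S 1, T 2, Y 3, U 1, R 1, V 1.
The winner is unchanged: still Y.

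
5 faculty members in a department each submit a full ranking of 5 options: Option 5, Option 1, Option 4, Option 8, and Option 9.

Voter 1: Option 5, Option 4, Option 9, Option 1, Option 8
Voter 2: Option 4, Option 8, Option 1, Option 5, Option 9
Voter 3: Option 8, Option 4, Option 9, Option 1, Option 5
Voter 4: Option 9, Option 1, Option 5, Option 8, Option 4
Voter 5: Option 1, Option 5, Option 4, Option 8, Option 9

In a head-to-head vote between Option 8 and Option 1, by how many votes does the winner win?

1

Ballots ranking Option 8 above Option 1: 2.
Ballots ranking Option 1 above Option 8: 3.
Option 1 wins 3–2, a margin of 1.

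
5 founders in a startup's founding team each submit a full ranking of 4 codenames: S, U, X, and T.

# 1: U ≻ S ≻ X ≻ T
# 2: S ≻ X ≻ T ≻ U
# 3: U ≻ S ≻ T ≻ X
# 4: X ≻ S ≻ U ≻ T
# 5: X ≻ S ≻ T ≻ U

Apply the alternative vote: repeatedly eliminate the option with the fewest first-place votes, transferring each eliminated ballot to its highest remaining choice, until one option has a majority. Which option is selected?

X

Round 1: U 2, X 2, S 1, T 0. T has the fewest and is eliminated.
Round 2: U 2, X 2, S 1. S has the fewest and is eliminated.
Round 3: X 3, U 2. X has a majority.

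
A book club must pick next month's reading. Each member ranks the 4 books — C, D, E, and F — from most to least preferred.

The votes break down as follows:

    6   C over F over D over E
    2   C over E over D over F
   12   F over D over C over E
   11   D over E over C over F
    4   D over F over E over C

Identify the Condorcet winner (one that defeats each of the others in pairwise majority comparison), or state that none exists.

No Condorcet winner

Head-to-head results (35 voters total):
C vs D: D wins 27–8.
C vs E: C wins 20–15.
C vs F: C wins 19–16.
D vs E: D wins 33–2.
D vs F: F wins 18–17.
E vs F: F wins 22–13.
No candidate beats all others: C beats F beats D beats C, a majority cycle.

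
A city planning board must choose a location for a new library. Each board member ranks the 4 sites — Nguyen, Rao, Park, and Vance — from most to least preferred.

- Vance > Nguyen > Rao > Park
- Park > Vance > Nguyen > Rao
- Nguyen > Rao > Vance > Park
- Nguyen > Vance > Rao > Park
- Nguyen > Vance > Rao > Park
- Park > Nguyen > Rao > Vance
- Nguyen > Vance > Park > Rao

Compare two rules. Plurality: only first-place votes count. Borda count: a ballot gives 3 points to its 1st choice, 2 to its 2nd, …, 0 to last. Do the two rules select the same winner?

Plurality first-place counts: Nguyen 4, Rao 0, Park 2, Vance 1 → Nguyen.
Borda totals: Nguyen 17, Rao 6, Park 7, Vance 12 → Nguyen.
The two rules agree on Nguyen.

Yes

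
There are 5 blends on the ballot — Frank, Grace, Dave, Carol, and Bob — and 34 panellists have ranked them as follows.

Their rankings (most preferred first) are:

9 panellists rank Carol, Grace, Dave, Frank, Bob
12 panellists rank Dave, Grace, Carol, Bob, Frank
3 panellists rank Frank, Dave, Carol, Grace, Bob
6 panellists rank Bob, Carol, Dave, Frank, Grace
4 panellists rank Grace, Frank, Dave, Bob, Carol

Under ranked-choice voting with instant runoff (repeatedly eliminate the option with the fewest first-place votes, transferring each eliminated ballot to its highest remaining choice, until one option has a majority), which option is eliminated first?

Frank

Round 1: Dave 12, Carol 9, Bob 6, Grace 4, Frank 3. Frank has the fewest and is eliminated.
Round 2: Dave 15, Carol 9, Bob 6, Grace 4. Grace has the fewest and is eliminated.
Round 3: Dave 19, Carol 9, Bob 6. Dave has a majority.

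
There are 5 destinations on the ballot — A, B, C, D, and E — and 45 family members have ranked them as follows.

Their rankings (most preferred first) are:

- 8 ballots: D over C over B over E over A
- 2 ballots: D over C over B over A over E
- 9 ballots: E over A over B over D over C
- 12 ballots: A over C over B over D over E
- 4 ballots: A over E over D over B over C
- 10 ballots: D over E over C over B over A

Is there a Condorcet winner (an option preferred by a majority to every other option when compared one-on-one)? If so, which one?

Head-to-head results (45 voters total):
A vs B: A wins 25–20.
A vs C: A wins 25–20.
A vs D: A wins 25–20.
A vs E: E wins 27–18.
B vs C: C wins 32–13.
B vs D: D wins 24–21.
B vs E: E wins 23–22.
C vs D: D wins 33–12.
C vs E: E wins 23–22.
D vs E: D wins 32–13.
No candidate beats all others: A beats D beats E beats A, a majority cycle.

There is no Condorcet winner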